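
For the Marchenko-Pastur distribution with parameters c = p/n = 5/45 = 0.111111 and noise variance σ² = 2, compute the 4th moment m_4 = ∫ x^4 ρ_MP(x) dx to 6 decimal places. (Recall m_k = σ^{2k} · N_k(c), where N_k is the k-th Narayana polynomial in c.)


E[X⁴] = σ⁸ (1 + 6c + 6c² + c³) (fourth MP moment). With σ² = 2 (so σ⁸ = 16) and c = 5/45 = 0.111111: E[X⁴] = 16 · (1 + 6·0.111111 + 6·(0.111111)² + (0.111111)³) = 16 · 1.742112.

So E[X^4] = 27.873800.


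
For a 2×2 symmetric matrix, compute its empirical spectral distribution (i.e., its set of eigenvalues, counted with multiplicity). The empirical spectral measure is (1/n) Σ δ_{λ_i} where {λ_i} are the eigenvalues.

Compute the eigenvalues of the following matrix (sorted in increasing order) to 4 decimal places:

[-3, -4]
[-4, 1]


Since M is real symmetric, both eigenvalues are real; they are the roots of det(λI − M) = λ² − (tr M) λ + det M.
tr M = -3 + 1 = -2.
det M = (-3)·1 − (-4)² = -3 − 16 = -19.
Characteristic polynomial: λ² + 2λ − 19 = 0.
Discriminant Δ = (tr M)² − 4·det M = 4 − (-76) = 80; √Δ = 8.944272.
λ = (tr M ± √Δ)/2 = (-2 ± 8.944272)/2, giving (tr M − √Δ)/2 = -5.4721 and (tr M + √Δ)/2 = 3.4721.

Eigenvalues sorted in increasing order: [-5.4721, 3.4721].


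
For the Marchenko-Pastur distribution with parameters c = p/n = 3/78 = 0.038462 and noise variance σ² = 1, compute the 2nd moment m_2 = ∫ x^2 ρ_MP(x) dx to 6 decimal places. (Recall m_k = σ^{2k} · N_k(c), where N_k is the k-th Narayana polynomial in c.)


E[X²] = σ⁴ (1 + c) (second MP moment). With σ² = 1 (so σ⁴ = 1) and c = 3/78 = 0.038462: E[X²] = 1 · (1 + 0.038462) = 1 · 1.038462.

So E[X^2] = 1.038462.


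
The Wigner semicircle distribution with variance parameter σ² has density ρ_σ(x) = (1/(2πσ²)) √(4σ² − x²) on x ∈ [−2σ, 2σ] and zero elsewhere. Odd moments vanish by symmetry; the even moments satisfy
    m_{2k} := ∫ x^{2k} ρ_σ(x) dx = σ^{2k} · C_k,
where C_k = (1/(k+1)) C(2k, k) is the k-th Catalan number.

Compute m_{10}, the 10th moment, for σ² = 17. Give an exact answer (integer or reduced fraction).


By the scaled semicircle moment identity, m_{2k} = σ^{2k} · C_k with k = 5.
C_5 = (1/(k+1)) · C(2k, k) = (1/6) · C(10, 5) = (1/6) · 252 = 42.
σ^{2k} = (σ²)^k = (17)^5 = 1419857.

Therefore m_{10} = σ^{10} · C_5 = 1419857 · 42 = 59633994.


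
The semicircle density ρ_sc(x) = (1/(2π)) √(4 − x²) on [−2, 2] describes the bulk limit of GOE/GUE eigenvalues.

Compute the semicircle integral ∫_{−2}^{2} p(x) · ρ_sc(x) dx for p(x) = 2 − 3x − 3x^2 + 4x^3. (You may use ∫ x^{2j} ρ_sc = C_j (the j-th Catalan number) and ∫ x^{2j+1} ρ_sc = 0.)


Write p(x) = Σ a_i x^i, split into monomials and integrate each against ρ_sc separately.
Using ∫ x^{2j} ρ_sc = C_j = (1/(j+1)) C(2j, j) (Catalan numbers) and ∫ x^{2j+1} ρ_sc = 0 (odd monomials vanish by symmetry):
  i = 0 (even): a_0 · C_{0} = 2 · 1 = 2
  i = 1 (odd): ∫ x^1 ρ_sc = 0 (vanishes)
  i = 2 (even): a_2 · C_{1} = -3 · 1 = -3
  i = 3 (odd): ∫ x^3 ρ_sc = 0 (vanishes)

Summing the contributions: ∫_{−2}^{2} p(x) ρ_sc(x) dx = 2 + (-3) = -1.


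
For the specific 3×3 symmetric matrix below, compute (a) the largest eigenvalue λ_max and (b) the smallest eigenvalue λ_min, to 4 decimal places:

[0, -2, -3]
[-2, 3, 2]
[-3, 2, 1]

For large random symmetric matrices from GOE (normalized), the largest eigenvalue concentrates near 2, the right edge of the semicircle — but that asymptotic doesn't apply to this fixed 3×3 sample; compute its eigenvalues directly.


Since M is real symmetric, all three eigenvalues are real; they are the roots of det(λI − M) = λ³ − (tr M) λ² + s λ − det M, where s is the sum of the principal 2×2 minors.
tr M = 0 + 3 + 1 = 4.
s = (0·3 − (-2)²) + (0·1 − (-3)²) + (3·1 − 2²) = -4 + (-9) + (-1) = -14.
det M (expand along row 1) = 0·(-1) − (-2)·4 + (-3)·5 = -7.
Characteristic polynomial: λ³ − 4λ² − 14λ + 7 = 0.
Substitute λ = y + (tr M)/3 = y + 1.333333 to remove the quadratic term: y³ + p·y + q = 0 with p = s − (tr M)²/3 = -19.333333 and q = −2(tr M)³/27 + (tr M)·s/3 − det M = -16.407407.
Three real roots ⇒ use the trigonometric (Viète) form: r = 2√(−p/3) = 5.077182, φ = arccos(3q/(p·r)) = arccos(0.501455) = 1.045517 rad.
y_k = r·cos(φ/3 − 2πk/3) for k = 0, 1, 2 gives y = 4.771963, -0.884444, -3.887518.
λ_k = y_k + 1.333333 gives λ = 6.1053, 0.4489, -2.5542 (check: the sum is 4.0000 = tr M).

Hence λ_max = 6.1053 and λ_min = -2.5542.


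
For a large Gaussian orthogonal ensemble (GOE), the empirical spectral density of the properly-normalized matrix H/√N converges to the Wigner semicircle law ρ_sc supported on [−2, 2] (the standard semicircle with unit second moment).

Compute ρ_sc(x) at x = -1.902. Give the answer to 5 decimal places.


ρ_sc(x) = (1/(2π)) √(4 − x²). With x = -1.902:
  4 − x² = 4 − (-1.902)² = 4 − 3.617604 = 0.382396.
  √(4 − x²) = 0.618382.
  1/(2π) = 0.159155.
  ρ_sc(-1.902) = 0.159155 · 0.618382 = 0.098419.

Rounded to 5 decimal places: ρ_sc(-1.902) ≈ 0.09842.


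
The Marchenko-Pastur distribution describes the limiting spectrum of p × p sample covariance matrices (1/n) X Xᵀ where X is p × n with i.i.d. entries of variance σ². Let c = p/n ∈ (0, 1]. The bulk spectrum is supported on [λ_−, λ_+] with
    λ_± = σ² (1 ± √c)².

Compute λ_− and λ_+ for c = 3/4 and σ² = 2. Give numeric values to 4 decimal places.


c = 3/4 = 0.750000; √c = 0.866025.
λ_− = σ² (1 − √c)² = 2 · (1 − 0.866025)² = 2 · (0.133975)² = 0.035898.
λ_+ = σ² (1 + √c)² = 2 · (1 + 0.866025)² = 2 · (1.866025)² = 6.964102.

Rounded to 4 decimal places: λ_− ≈ 0.0359, λ_+ ≈ 6.9641.


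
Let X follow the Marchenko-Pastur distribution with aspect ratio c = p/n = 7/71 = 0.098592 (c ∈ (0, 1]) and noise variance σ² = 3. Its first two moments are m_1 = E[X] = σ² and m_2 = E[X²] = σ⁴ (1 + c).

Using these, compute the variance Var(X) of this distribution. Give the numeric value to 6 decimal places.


m_1 = E[X] = σ² = 3, so m_1² = 9.
m_2 = E[X²] = σ⁴ (1 + c) = 9 · (1 + 0.098592) = 9 · 1.098592 = 9.887324.
(Note m_2 − m_1² simplifies to c · σ⁴ = 0.098592 · 9.)

Var(X) = m_2 − m_1² = 9.887324 − 9 = 0.887324.


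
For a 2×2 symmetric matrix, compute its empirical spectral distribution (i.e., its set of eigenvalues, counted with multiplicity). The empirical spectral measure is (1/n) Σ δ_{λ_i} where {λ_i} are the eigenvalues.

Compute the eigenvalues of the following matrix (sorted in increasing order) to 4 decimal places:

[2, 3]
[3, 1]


Since M is real symmetric, both eigenvalues are real; they are the roots of det(λI − M) = λ² − (tr M) λ + det M.
tr M = 2 + 1 = 3.
det M = 2·1 − 3² = 2 − 9 = -7.
Characteristic polynomial: λ² − 3λ − 7 = 0.
Discriminant Δ = (tr M)² − 4·det M = 9 − (-28) = 37; √Δ = 6.082763.
λ = (tr M ± √Δ)/2 = (3 ± 6.082763)/2, giving (tr M − √Δ)/2 = -1.5414 and (tr M + √Δ)/2 = 4.5414.

Eigenvalues sorted in increasing order: [-1.5414, 4.5414].


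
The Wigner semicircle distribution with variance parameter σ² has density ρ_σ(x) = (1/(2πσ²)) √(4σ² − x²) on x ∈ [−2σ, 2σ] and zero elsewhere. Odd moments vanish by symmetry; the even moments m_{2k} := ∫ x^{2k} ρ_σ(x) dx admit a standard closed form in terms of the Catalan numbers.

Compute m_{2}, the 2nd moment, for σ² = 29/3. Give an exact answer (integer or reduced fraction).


By the scaled semicircle moment identity, m_{2k} = σ^{2k} · C_k with k = 1.
C_1 = (1/(k+1)) · C(2k, k) = (1/2) · C(2, 1) = (1/2) · 2 = 1.
σ^{2k} = (σ²)^k = (29/3)^1 = 29/3.

Therefore m_{2} = σ^{2} · C_1 = (29/3) · 1 = 29/3.


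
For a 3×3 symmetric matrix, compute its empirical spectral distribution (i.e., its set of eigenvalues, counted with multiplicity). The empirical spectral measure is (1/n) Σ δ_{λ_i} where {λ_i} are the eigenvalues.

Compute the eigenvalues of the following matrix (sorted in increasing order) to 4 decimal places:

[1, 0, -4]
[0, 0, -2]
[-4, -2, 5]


Since M is real symmetric, all three eigenvalues are real; they are the roots of det(λI − M) = λ³ − (tr M) λ² + s λ − det M, where s is the sum of the principal 2×2 minors.
tr M = 1 + 0 + 5 = 6.
s = (1·0 − 0²) + (1·5 − (-4)²) + (0·5 − (-2)²) = 0 + (-11) + (-4) = -15.
det M (expand along row 1) = 1·(-4) − 0·(-8) + (-4)·0 = -4.
Characteristic polynomial: λ³ − 6λ² − 15λ + 4 = 0.
Substitute λ = y + (tr M)/3 = y + 2.000000 to remove the quadratic term: y³ + p·y + q = 0 with p = s − (tr M)²/3 = -27.000000 and q = −2(tr M)³/27 + (tr M)·s/3 − det M = -42.000000.
Three real roots ⇒ use the trigonometric (Viète) form: r = 2√(−p/3) = 6.000000, φ = arccos(3q/(p·r)) = arccos(0.777778) = 0.679674 rad.
y_k = r·cos(φ/3 − 2πk/3) for k = 0, 1, 2 gives y = 5.846672, -1.756152, -4.090521.
λ_k = y_k + 2.000000 gives λ = 7.8467, 0.2438, -2.0905 (check: the sum is 6.0000 = tr M).

Eigenvalues sorted in increasing order: [-2.0905, 0.2438, 7.8467].


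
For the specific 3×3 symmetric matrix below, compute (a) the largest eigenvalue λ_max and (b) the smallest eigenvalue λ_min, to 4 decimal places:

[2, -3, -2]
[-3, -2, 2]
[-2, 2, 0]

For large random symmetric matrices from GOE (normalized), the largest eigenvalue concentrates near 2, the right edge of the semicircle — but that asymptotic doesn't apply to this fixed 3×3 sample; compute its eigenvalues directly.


Since M is real symmetric, all three eigenvalues are real; they are the roots of det(λI − M) = λ³ − (tr M) λ² + s λ − det M, where s is the sum of the principal 2×2 minors.
tr M = 2 + (-2) + 0 = 0.
s = (2·(-2) − (-3)²) + (2·0 − (-2)²) + ((-2)·0 − 2²) = -13 + (-4) + (-4) = -21.
det M (expand along row 1) = 2·(-4) − (-3)·4 + (-2)·(-10) = 24.
Characteristic polynomial: λ³ − 21λ − 24 = 0.
Substitute λ = y + (tr M)/3 = y + 0.000000 to remove the quadratic term: y³ + p·y + q = 0 with p = s − (tr M)²/3 = -21.000000 and q = −2(tr M)³/27 + (tr M)·s/3 − det M = -24.000000.
Three real roots ⇒ use the trigonometric (Viète) form: r = 2√(−p/3) = 5.291503, φ = arccos(3q/(p·r)) = arccos(0.647939) = 0.865921 rad.
y_k = r·cos(φ/3 − 2πk/3) for k = 0, 1, 2 gives y = 5.072603, -1.231876, -3.840727.
λ_k = y_k + 0.000000 gives λ = 5.0726, -1.2319, -3.8407 (check: the sum is 0.0000 = tr M).

Hence λ_max = 5.0726 and λ_min = -3.8407.


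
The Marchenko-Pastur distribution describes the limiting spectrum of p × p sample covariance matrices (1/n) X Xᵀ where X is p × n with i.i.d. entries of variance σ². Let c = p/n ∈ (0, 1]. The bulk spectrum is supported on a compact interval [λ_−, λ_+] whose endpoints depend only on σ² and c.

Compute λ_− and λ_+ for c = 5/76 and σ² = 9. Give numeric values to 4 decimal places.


c = 5/76 = 0.065789; √c = 0.256495.
λ_− = σ² (1 − √c)² = 9 · (1 − 0.256495)² = 9 · (0.743505)² = 4.975203.
λ_+ = σ² (1 + √c)² = 9 · (1 + 0.256495)² = 9 · (1.256495)² = 14.209008.

Rounded to 4 decimal places: λ_− ≈ 4.9752, λ_+ ≈ 14.2090.


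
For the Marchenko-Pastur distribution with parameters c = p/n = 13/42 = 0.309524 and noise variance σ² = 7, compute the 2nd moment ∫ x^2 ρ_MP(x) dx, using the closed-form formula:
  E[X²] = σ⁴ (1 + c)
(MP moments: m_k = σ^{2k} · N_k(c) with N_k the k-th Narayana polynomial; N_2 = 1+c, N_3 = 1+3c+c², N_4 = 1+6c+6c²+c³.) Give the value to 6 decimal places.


E[X²] = σ⁴ (1 + c) (second MP moment). With σ² = 7 (so σ⁴ = 49) and c = 13/42 = 0.309524: E[X²] = 49 · (1 + 0.309524) = 49 · 1.309524.

So E[X^2] = 64.166667.


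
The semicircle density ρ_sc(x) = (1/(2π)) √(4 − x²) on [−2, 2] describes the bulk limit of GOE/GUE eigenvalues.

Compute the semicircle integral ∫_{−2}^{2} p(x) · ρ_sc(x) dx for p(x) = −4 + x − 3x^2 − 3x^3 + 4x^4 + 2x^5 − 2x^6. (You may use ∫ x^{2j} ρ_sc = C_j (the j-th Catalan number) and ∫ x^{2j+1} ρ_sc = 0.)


Write p(x) = Σ a_i x^i, split into monomials and integrate each against ρ_sc separately.
Using ∫ x^{2j} ρ_sc = C_j = (1/(j+1)) C(2j, j) (Catalan numbers) and ∫ x^{2j+1} ρ_sc = 0 (odd monomials vanish by symmetry):
  i = 0 (even): a_0 · C_{0} = -4 · 1 = -4
  i = 1 (odd): ∫ x^1 ρ_sc = 0 (vanishes)
  i = 2 (even): a_2 · C_{1} = -3 · 1 = -3
  i = 3 (odd): ∫ x^3 ρ_sc = 0 (vanishes)
  i = 4 (even): a_4 · C_{2} = 4 · 2 = 8
  i = 5 (odd): ∫ x^5 ρ_sc = 0 (vanishes)
  i = 6 (even): a_6 · C_{3} = -2 · 5 = -10

Summing the contributions: ∫_{−2}^{2} p(x) ρ_sc(x) dx = (-4) + (-3) + 8 + (-10) = -9.


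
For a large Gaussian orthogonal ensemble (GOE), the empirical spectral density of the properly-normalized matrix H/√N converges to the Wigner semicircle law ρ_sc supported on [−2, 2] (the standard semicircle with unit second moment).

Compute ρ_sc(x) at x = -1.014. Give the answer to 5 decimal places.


ρ_sc(x) = (1/(2π)) √(4 − x²). With x = -1.014:
  4 − x² = 4 − (-1.014)² = 4 − 1.028196 = 2.971804.
  √(4 − x²) = 1.723892.
  1/(2π) = 0.159155.
  ρ_sc(-1.014) = 0.159155 · 1.723892 = 0.274366.

Rounded to 5 decimal places: ρ_sc(-1.014) ≈ 0.27437.


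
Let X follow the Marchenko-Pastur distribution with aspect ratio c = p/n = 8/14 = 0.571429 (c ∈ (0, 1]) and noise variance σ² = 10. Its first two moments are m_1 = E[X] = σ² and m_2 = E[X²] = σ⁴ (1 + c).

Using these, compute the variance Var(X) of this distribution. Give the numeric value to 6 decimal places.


m_1 = E[X] = σ² = 10, so m_1² = 100.
m_2 = E[X²] = σ⁴ (1 + c) = 100 · (1 + 0.571429) = 100 · 1.571429 = 157.142857.
(Note m_2 − m_1² simplifies to c · σ⁴ = 0.571429 · 100.)

Var(X) = m_2 − m_1² = 157.142857 − 100 = 57.142857.


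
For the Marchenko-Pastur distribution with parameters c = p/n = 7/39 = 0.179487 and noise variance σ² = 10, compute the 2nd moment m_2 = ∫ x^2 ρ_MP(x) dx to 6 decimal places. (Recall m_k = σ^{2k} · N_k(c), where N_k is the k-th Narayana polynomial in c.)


E[X²] = σ⁴ (1 + c) (second MP moment). With σ² = 10 (so σ⁴ = 100) and c = 7/39 = 0.179487: E[X²] = 100 · (1 + 0.179487) = 100 · 1.179487.

So E[X^2] = 117.948718.


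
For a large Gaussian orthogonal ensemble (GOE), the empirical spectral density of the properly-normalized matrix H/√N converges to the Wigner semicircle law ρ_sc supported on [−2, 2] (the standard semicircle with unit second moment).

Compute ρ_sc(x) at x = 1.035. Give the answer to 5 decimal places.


ρ_sc(x) = (1/(2π)) √(4 − x²). With x = 1.035:
  4 − x² = 4 − (1.035)² = 4 − 1.071225 = 2.928775.
  √(4 − x²) = 1.711366.
  1/(2π) = 0.159155.
  ρ_sc(1.035) = 0.159155 · 1.711366 = 0.272372.

Rounded to 5 decimal places: ρ_sc(1.035) ≈ 0.27237.


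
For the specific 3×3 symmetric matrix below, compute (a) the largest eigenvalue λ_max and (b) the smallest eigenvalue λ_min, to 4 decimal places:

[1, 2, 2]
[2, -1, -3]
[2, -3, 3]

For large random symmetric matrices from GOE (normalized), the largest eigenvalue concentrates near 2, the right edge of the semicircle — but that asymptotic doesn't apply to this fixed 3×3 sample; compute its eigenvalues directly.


Since M is real symmetric, all three eigenvalues are real; they are the roots of det(λI − M) = λ³ − (tr M) λ² + s λ − det M, where s is the sum of the principal 2×2 minors.
tr M = 1 + (-1) + 3 = 3.
s = (1·(-1) − 2²) + (1·3 − 2²) + ((-1)·3 − (-3)²) = -5 + (-1) + (-12) = -18.
det M (expand along row 1) = 1·(-12) − 2·12 + 2·(-4) = -44.
Characteristic polynomial: λ³ − 3λ² − 18λ + 44 = 0.
Substitute λ = y + (tr M)/3 = y + 1.000000 to remove the quadratic term: y³ + p·y + q = 0 with p = s − (tr M)²/3 = -21.000000 and q = −2(tr M)³/27 + (tr M)·s/3 − det M = 24.000000.
Three real roots ⇒ use the trigonometric (Viète) form: r = 2√(−p/3) = 5.291503, φ = arccos(3q/(p·r)) = arccos(-0.647939) = 2.275672 rad.
y_k = r·cos(φ/3 − 2πk/3) for k = 0, 1, 2 gives y = 3.840727, 1.231876, -5.072603.
λ_k = y_k + 1.000000 gives λ = 4.8407, 2.2319, -4.0726 (check: the sum is 3.0000 = tr M).

Hence λ_max = 4.8407 and λ_min = -4.0726.


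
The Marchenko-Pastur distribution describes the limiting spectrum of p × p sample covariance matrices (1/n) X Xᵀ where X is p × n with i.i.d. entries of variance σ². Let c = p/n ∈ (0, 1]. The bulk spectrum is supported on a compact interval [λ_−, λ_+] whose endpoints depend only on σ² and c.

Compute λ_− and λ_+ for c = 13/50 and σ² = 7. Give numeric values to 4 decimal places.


c = 13/50 = 0.260000; √c = 0.509902.
λ_− = σ² (1 − √c)² = 7 · (1 − 0.509902)² = 7 · (0.490098)² = 1.681373.
λ_+ = σ² (1 + √c)² = 7 · (1 + 0.509902)² = 7 · (1.509902)² = 15.958627.

Rounded to 4 decimal places: λ_− ≈ 1.6814, λ_+ ≈ 15.9586.


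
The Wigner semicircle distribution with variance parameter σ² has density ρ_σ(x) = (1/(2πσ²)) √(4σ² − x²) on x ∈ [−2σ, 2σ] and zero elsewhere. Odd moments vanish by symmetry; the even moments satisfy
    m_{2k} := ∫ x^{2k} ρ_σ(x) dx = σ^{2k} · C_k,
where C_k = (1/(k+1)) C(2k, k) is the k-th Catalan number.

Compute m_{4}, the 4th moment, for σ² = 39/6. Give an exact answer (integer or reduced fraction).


By the scaled semicircle moment identity, m_{2k} = σ^{2k} · C_k with k = 2.
C_2 = (1/(k+1)) · C(2k, k) = (1/3) · C(4, 2) = (1/3) · 6 = 2.
σ^{2k} = (σ²)^k = (39/6)^2 = 169/4.

Therefore m_{4} = σ^{4} · C_2 = (169/4) · 2 = 169/2.


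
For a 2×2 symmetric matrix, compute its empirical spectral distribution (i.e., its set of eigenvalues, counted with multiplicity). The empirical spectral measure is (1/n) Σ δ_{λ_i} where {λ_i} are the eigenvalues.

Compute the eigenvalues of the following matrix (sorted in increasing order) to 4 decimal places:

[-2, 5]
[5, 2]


Since M is real symmetric, both eigenvalues are real; they are the roots of det(λI − M) = λ² − (tr M) λ + det M.
tr M = -2 + 2 = 0.
det M = (-2)·2 − 5² = -4 − 25 = -29.
Characteristic polynomial: λ² − 29 = 0.
Discriminant Δ = (tr M)² − 4·det M = 0 − (-116) = 116; √Δ = 10.770330.
λ = (tr M ± √Δ)/2 = (0 ± 10.770330)/2, giving (tr M − √Δ)/2 = -5.3852 and (tr M + √Δ)/2 = 5.3852.

Eigenvalues sorted in increasing order: [-5.3852, 5.3852].


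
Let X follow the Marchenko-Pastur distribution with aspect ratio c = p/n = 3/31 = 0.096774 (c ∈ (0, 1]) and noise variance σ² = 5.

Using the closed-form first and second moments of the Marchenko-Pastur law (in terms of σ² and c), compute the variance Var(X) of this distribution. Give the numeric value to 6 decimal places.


Recall the MP moments m_1 = E[X] = σ² and m_2 = E[X²] = σ⁴ (1 + c).
m_1 = E[X] = σ² = 5, so m_1² = 25.
m_2 = E[X²] = σ⁴ (1 + c) = 25 · (1 + 0.096774) = 25 · 1.096774 = 27.419355.
(Note m_2 − m_1² simplifies to c · σ⁴ = 0.096774 · 25.)

Var(X) = m_2 − m_1² = 27.419355 − 25 = 2.419355.


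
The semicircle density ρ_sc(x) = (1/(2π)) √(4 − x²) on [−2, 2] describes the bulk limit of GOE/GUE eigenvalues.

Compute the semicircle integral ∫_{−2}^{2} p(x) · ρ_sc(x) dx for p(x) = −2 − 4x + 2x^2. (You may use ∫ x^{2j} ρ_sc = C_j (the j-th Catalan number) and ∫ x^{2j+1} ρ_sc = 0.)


Write p(x) = Σ a_i x^i, split into monomials and integrate each against ρ_sc separately.
Using ∫ x^{2j} ρ_sc = C_j = (1/(j+1)) C(2j, j) (Catalan numbers) and ∫ x^{2j+1} ρ_sc = 0 (odd monomials vanish by symmetry):
  i = 0 (even): a_0 · C_{0} = -2 · 1 = -2
  i = 1 (odd): ∫ x^1 ρ_sc = 0 (vanishes)
  i = 2 (even): a_2 · C_{1} = 2 · 1 = 2

Summing the contributions: ∫_{−2}^{2} p(x) ρ_sc(x) dx = (-2) + 2 = 0.


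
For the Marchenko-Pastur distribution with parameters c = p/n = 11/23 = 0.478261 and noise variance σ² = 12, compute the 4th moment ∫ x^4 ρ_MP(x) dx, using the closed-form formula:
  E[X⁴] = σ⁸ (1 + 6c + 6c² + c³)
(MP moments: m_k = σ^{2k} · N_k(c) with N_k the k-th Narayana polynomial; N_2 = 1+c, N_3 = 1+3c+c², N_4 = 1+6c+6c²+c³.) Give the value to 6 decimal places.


E[X⁴] = σ⁸ (1 + 6c + 6c² + c³) (fourth MP moment). With σ² = 12 (so σ⁸ = 20736) and c = 11/23 = 0.478261: E[X⁴] = 20736 · (1 + 6·0.478261 + 6·(0.478261)² + (0.478261)³) = 20736 · 5.351360.

So E[X^4] = 110965.805868.


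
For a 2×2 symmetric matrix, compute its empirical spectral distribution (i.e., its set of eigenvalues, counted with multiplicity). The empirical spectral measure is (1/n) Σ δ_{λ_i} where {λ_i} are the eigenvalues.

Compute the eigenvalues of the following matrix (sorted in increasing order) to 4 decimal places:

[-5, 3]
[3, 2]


Since M is real symmetric, both eigenvalues are real; they are the roots of det(λI − M) = λ² − (tr M) λ + det M.
tr M = -5 + 2 = -3.
det M = (-5)·2 − 3² = -10 − 9 = -19.
Characteristic polynomial: λ² + 3λ − 19 = 0.
Discriminant Δ = (tr M)² − 4·det M = 9 − (-76) = 85; √Δ = 9.219544.
λ = (tr M ± √Δ)/2 = (-3 ± 9.219544)/2, giving (tr M − √Δ)/2 = -6.1098 and (tr M + √Δ)/2 = 3.1098.

Eigenvalues sorted in increasing order: [-6.1098, 3.1098].


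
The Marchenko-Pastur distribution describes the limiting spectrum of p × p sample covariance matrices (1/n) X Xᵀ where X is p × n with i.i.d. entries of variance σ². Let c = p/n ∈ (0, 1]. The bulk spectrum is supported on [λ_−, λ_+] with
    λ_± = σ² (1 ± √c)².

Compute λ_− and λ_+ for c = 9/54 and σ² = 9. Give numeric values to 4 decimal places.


c = 9/54 = 0.166667; √c = 0.408248.
λ_− = σ² (1 − √c)² = 9 · (1 − 0.408248)² = 9 · (0.591752)² = 3.151531.
λ_+ = σ² (1 + √c)² = 9 · (1 + 0.408248)² = 9 · (1.408248)² = 17.848469.

Rounded to 4 decimal places: λ_− ≈ 3.1515, λ_+ ≈ 17.8485.


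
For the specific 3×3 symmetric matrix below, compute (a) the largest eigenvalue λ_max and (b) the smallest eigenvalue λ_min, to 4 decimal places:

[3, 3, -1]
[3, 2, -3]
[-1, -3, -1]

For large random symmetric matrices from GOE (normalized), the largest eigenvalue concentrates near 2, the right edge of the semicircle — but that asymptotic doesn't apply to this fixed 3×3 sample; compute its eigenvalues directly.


Since M is real symmetric, all three eigenvalues are real; they are the roots of det(λI − M) = λ³ − (tr M) λ² + s λ − det M, where s is the sum of the principal 2×2 minors.
tr M = 3 + 2 + (-1) = 4.
s = (3·2 − 3²) + (3·(-1) − (-1)²) + (2·(-1) − (-3)²) = -3 + (-4) + (-11) = -18.
det M (expand along row 1) = 3·(-11) − 3·(-6) + (-1)·(-7) = -8.
Characteristic polynomial: λ³ − 4λ² − 18λ + 8 = 0.
Substitute λ = y + (tr M)/3 = y + 1.333333 to remove the quadratic term: y³ + p·y + q = 0 with p = s − (tr M)²/3 = -23.333333 and q = −2(tr M)³/27 + (tr M)·s/3 − det M = -20.740741.
Three real roots ⇒ use the trigonometric (Viète) form: r = 2√(−p/3) = 5.577734, φ = arccos(3q/(p·r)) = arccos(0.478091) = 1.072316 rad.
y_k = r·cos(φ/3 − 2πk/3) for k = 0, 1, 2 gives y = 5.225199, -0.922538, -4.302661.
λ_k = y_k + 1.333333 gives λ = 6.5585, 0.4108, -2.9693 (check: the sum is 4.0000 = tr M).

Hence λ_max = 6.5585 and λ_min = -2.9693.


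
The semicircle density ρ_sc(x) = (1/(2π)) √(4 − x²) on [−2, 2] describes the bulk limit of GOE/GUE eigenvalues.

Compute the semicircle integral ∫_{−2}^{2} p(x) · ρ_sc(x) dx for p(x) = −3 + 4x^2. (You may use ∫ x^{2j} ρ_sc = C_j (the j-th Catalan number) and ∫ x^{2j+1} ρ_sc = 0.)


Write p(x) = Σ a_i x^i, split into monomials and integrate each against ρ_sc separately.
Using ∫ x^{2j} ρ_sc = C_j = (1/(j+1)) C(2j, j) (Catalan numbers) and ∫ x^{2j+1} ρ_sc = 0 (odd monomials vanish by symmetry):
  i = 0 (even): a_0 · C_{0} = -3 · 1 = -3
  i = 2 (even): a_2 · C_{1} = 4 · 1 = 4

Summing the contributions: ∫_{−2}^{2} p(x) ρ_sc(x) dx = (-3) + 4 = 1.


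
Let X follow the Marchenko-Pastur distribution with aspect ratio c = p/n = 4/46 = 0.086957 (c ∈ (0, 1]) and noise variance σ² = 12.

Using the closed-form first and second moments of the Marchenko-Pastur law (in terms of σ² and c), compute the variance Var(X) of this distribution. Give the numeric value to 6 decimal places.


Recall the MP moments m_1 = E[X] = σ² and m_2 = E[X²] = σ⁴ (1 + c).
m_1 = E[X] = σ² = 12, so m_1² = 144.
m_2 = E[X²] = σ⁴ (1 + c) = 144 · (1 + 0.086957) = 144 · 1.086957 = 156.521739.
(Note m_2 − m_1² simplifies to c · σ⁴ = 0.086957 · 144.)

Var(X) = m_2 − m_1² = 156.521739 − 144 = 12.521739.


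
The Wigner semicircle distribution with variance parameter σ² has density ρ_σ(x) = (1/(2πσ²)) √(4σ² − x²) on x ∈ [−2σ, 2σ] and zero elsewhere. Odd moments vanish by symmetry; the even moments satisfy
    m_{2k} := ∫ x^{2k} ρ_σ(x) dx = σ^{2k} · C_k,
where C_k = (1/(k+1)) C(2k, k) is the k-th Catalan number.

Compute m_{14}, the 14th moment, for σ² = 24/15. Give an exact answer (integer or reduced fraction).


By the scaled semicircle moment identity, m_{2k} = σ^{2k} · C_k with k = 7.
C_7 = (1/(k+1)) · C(2k, k) = (1/8) · C(14, 7) = (1/8) · 3432 = 429.
σ^{2k} = (σ²)^k = (24/15)^7 = 2097152/78125.

Therefore m_{14} = σ^{14} · C_7 = (2097152/78125) · 429 = 899678208/78125.


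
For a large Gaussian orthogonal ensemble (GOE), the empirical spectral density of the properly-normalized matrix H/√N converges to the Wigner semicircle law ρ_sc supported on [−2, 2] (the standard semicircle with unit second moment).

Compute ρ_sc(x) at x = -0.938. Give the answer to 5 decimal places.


ρ_sc(x) = (1/(2π)) √(4 − x²). With x = -0.938:
  4 − x² = 4 − (-0.938)² = 4 − 0.879844 = 3.120156.
  √(4 − x²) = 1.766396.
  1/(2π) = 0.159155.
  ρ_sc(-0.938) = 0.159155 · 1.766396 = 0.281131.

Rounded to 5 decimal places: ρ_sc(-0.938) ≈ 0.28113.


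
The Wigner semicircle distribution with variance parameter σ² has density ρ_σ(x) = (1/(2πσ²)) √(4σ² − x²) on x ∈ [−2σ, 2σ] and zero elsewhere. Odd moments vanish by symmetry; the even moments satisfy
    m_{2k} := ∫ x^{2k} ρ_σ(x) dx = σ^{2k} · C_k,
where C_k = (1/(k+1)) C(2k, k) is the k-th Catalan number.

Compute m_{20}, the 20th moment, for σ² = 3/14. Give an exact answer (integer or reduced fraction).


By the scaled semicircle moment identity, m_{2k} = σ^{2k} · C_k with k = 10.
C_10 = (1/(k+1)) · C(2k, k) = (1/11) · C(20, 10) = (1/11) · 184756 = 16796.
σ^{2k} = (σ²)^k = (3/14)^10 = 59049/289254654976.

Therefore m_{20} = σ^{20} · C_10 = (59049/289254654976) · 16796 = 247946751/72313663744.


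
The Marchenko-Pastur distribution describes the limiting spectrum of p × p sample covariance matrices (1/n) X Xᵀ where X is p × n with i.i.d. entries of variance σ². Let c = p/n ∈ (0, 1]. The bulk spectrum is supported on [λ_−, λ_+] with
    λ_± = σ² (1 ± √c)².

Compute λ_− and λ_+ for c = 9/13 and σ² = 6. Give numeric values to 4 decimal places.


c = 9/13 = 0.692308; √c = 0.832050.
λ_− = σ² (1 − √c)² = 6 · (1 − 0.832050)² = 6 · (0.167950)² = 0.169243.
λ_+ = σ² (1 + √c)² = 6 · (1 + 0.832050)² = 6 · (1.832050)² = 20.138450.

Rounded to 4 decimal places: λ_− ≈ 0.1692, λ_+ ≈ 20.1384.


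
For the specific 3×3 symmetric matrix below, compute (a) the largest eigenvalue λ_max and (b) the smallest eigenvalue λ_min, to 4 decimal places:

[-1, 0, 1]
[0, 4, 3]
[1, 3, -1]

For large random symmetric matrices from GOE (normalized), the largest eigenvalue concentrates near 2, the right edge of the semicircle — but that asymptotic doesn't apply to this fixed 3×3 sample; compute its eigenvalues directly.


Since M is real symmetric, all three eigenvalues are real; they are the roots of det(λI − M) = λ³ − (tr M) λ² + s λ − det M, where s is the sum of the principal 2×2 minors.
tr M = -1 + 4 + (-1) = 2.
s = ((-1)·4 − 0²) + ((-1)·(-1) − 1²) + (4·(-1) − 3²) = -4 + 0 + (-13) = -17.
det M (expand along row 1) = (-1)·(-13) − 0·(-3) + 1·(-4) = 9.
Characteristic polynomial: λ³ − 2λ² − 17λ − 9 = 0.
Substitute λ = y + (tr M)/3 = y + 0.666667 to remove the quadratic term: y³ + p·y + q = 0 with p = s − (tr M)²/3 = -18.333333 and q = −2(tr M)³/27 + (tr M)·s/3 − det M = -20.925926.
Three real roots ⇒ use the trigonometric (Viète) form: r = 2√(−p/3) = 4.944132, φ = arccos(3q/(p·r)) = arccos(0.692587) = 0.805727 rad.
y_k = r·cos(φ/3 − 2πk/3) for k = 0, 1, 2 gives y = 4.766884, -1.247246, -3.519639.
λ_k = y_k + 0.666667 gives λ = 5.4336, -0.5806, -2.8530 (check: the sum is 2.0000 = tr M).

Hence λ_max = 5.4336 and λ_min = -2.8530.


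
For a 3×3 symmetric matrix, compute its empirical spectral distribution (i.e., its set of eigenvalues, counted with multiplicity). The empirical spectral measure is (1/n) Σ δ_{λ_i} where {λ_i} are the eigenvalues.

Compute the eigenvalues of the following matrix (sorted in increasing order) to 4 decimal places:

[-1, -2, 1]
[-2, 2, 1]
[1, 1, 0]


Since M is real symmetric, all three eigenvalues are real; they are the roots of det(λI − M) = λ³ − (tr M) λ² + s λ − det M, where s is the sum of the principal 2×2 minors.
tr M = -1 + 2 + 0 = 1.
s = ((-1)·2 − (-2)²) + ((-1)·0 − 1²) + (2·0 − 1²) = -6 + (-1) + (-1) = -8.
det M (expand along row 1) = (-1)·(-1) − (-2)·(-1) + 1·(-4) = -5.
Characteristic polynomial: λ³ − λ² − 8λ + 5 = 0.
Substitute λ = y + (tr M)/3 = y + 0.333333 to remove the quadratic term: y³ + p·y + q = 0 with p = s − (tr M)²/3 = -8.333333 and q = −2(tr M)³/27 + (tr M)·s/3 − det M = 2.259259.
Three real roots ⇒ use the trigonometric (Viète) form: r = 2√(−p/3) = 3.333333, φ = arccos(3q/(p·r)) = arccos(-0.244000) = 1.817285 rad.
y_k = r·cos(φ/3 − 2πk/3) for k = 0, 1, 2 gives y = 2.740229, 0.273568, -3.013797.
λ_k = y_k + 0.333333 gives λ = 3.0736, 0.6069, -2.6805 (check: the sum is 1.0000 = tr M).

Eigenvalues sorted in increasing order: [-2.6805, 0.6069, 3.0736].


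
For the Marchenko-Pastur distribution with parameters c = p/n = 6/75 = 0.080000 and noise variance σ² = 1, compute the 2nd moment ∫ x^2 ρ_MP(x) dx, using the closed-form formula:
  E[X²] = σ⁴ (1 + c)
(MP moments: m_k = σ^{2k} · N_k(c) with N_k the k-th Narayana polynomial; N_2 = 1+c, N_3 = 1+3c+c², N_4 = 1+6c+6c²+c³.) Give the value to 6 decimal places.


E[X²] = σ⁴ (1 + c) (second MP moment). With σ² = 1 (so σ⁴ = 1) and c = 6/75 = 0.080000: E[X²] = 1 · (1 + 0.080000) = 1 · 1.080000.

So E[X^2] = 1.080000.


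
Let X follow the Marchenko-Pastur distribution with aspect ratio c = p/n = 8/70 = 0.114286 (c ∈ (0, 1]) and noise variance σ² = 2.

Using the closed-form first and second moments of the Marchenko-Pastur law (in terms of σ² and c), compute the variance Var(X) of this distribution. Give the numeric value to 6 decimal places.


Recall the MP moments m_1 = E[X] = σ² and m_2 = E[X²] = σ⁴ (1 + c).
m_1 = E[X] = σ² = 2, so m_1² = 4.
m_2 = E[X²] = σ⁴ (1 + c) = 4 · (1 + 0.114286) = 4 · 1.114286 = 4.457143.
(Note m_2 − m_1² simplifies to c · σ⁴ = 0.114286 · 4.)

Var(X) = m_2 − m_1² = 4.457143 − 4 = 0.457143.


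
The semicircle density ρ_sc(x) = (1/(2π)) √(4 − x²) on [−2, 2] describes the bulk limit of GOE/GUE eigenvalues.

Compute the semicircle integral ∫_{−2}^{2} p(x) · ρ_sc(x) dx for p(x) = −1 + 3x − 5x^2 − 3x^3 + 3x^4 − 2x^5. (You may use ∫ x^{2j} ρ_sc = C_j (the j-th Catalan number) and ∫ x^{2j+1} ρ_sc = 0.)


Write p(x) = Σ a_i x^i, split into monomials and integrate each against ρ_sc separately.
Using ∫ x^{2j} ρ_sc = C_j = (1/(j+1)) C(2j, j) (Catalan numbers) and ∫ x^{2j+1} ρ_sc = 0 (odd monomials vanish by symmetry):
  i = 0 (even): a_0 · C_{0} = -1 · 1 = -1
  i = 1 (odd): ∫ x^1 ρ_sc = 0 (vanishes)
  i = 2 (even): a_2 · C_{1} = -5 · 1 = -5
  i = 3 (odd): ∫ x^3 ρ_sc = 0 (vanishes)
  i = 4 (even): a_4 · C_{2} = 3 · 2 = 6
  i = 5 (odd): ∫ x^5 ρ_sc = 0 (vanishes)

Summing the contributions: ∫_{−2}^{2} p(x) ρ_sc(x) dx = (-1) + (-5) + 6 = 0.


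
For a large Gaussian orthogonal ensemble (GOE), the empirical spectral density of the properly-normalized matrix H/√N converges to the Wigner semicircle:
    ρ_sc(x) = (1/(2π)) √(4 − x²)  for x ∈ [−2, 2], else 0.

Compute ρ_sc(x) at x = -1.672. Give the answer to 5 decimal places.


ρ_sc(x) = (1/(2π)) √(4 − x²). With x = -1.672:
  4 − x² = 4 − (-1.672)² = 4 − 2.795584 = 1.204416.
  √(4 − x²) = 1.097459.
  1/(2π) = 0.159155.
  ρ_sc(-1.672) = 0.159155 · 1.097459 = 0.174666.

Rounded to 5 decimal places: ρ_sc(-1.672) ≈ 0.17467.


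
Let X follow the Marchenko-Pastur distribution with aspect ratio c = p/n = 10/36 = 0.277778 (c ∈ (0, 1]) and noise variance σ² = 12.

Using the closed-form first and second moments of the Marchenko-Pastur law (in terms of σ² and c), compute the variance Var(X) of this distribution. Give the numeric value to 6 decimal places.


Recall the MP moments m_1 = E[X] = σ² and m_2 = E[X²] = σ⁴ (1 + c).
m_1 = E[X] = σ² = 12, so m_1² = 144.
m_2 = E[X²] = σ⁴ (1 + c) = 144 · (1 + 0.277778) = 144 · 1.277778 = 184.000000.
(Note m_2 − m_1² simplifies to c · σ⁴ = 0.277778 · 144.)

Var(X) = m_2 − m_1² = 184.000000 − 144 = 40.000000.


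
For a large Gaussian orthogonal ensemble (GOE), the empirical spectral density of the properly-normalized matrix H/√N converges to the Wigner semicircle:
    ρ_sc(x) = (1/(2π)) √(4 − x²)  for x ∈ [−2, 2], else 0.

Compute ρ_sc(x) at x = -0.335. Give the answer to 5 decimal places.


ρ_sc(x) = (1/(2π)) √(4 − x²). With x = -0.335:
  4 − x² = 4 − (-0.335)² = 4 − 0.112225 = 3.887775.
  √(4 − x²) = 1.971744.
  1/(2π) = 0.159155.
  ρ_sc(-0.335) = 0.159155 · 1.971744 = 0.313813.

Rounded to 5 decimal places: ρ_sc(-0.335) ≈ 0.31381.


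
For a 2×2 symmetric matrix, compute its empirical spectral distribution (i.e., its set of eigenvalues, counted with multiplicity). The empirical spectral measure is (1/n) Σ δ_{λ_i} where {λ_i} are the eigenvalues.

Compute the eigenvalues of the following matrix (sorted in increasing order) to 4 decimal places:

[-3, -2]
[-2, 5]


Since M is real symmetric, both eigenvalues are real; they are the roots of det(λI − M) = λ² − (tr M) λ + det M.
tr M = -3 + 5 = 2.
det M = (-3)·5 − (-2)² = -15 − 4 = -19.
Characteristic polynomial: λ² − 2λ − 19 = 0.
Discriminant Δ = (tr M)² − 4·det M = 4 − (-76) = 80; √Δ = 8.944272.
λ = (tr M ± √Δ)/2 = (2 ± 8.944272)/2, giving (tr M − √Δ)/2 = -3.4721 and (tr M + √Δ)/2 = 5.4721.

Eigenvalues sorted in increasing order: [-3.4721, 5.4721].


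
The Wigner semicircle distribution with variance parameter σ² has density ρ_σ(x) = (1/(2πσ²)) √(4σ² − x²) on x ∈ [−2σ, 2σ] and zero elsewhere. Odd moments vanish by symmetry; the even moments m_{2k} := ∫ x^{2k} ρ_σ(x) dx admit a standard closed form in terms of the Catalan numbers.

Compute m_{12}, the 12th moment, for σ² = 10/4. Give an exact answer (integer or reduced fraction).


By the scaled semicircle moment identity, m_{2k} = σ^{2k} · C_k with k = 6.
C_6 = (1/(k+1)) · C(2k, k) = (1/7) · C(12, 6) = (1/7) · 924 = 132.
σ^{2k} = (σ²)^k = (10/4)^6 = 15625/64.

Therefore m_{12} = σ^{12} · C_6 = (15625/64) · 132 = 515625/16.


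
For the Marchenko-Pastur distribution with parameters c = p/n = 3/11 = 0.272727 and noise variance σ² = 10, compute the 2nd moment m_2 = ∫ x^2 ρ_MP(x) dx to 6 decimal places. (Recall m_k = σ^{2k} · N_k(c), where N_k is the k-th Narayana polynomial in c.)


E[X²] = σ⁴ (1 + c) (second MP moment). With σ² = 10 (so σ⁴ = 100) and c = 3/11 = 0.272727: E[X²] = 100 · (1 + 0.272727) = 100 · 1.272727.

So E[X^2] = 127.272727.


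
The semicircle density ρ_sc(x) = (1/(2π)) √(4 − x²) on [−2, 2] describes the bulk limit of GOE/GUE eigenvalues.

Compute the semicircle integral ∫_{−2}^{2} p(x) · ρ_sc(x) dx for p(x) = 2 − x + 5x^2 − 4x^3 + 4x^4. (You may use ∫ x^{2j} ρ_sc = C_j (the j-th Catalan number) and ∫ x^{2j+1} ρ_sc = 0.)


Write p(x) = Σ a_i x^i, split into monomials and integrate each against ρ_sc separately.
Using ∫ x^{2j} ρ_sc = C_j = (1/(j+1)) C(2j, j) (Catalan numbers) and ∫ x^{2j+1} ρ_sc = 0 (odd monomials vanish by symmetry):
  i = 0 (even): a_0 · C_{0} = 2 · 1 = 2
  i = 1 (odd): ∫ x^1 ρ_sc = 0 (vanishes)
  i = 2 (even): a_2 · C_{1} = 5 · 1 = 5
  i = 3 (odd): ∫ x^3 ρ_sc = 0 (vanishes)
  i = 4 (even): a_4 · C_{2} = 4 · 2 = 8

Summing the contributions: ∫_{−2}^{2} p(x) ρ_sc(x) dx = 2 + 5 + 8 = 15.


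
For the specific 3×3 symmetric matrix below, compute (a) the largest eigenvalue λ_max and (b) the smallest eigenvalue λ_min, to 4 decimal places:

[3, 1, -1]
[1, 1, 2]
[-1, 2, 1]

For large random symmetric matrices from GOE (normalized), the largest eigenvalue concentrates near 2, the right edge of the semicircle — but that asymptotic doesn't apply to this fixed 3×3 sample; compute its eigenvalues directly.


Since M is real symmetric, all three eigenvalues are real; they are the roots of det(λI − M) = λ³ − (tr M) λ² + s λ − det M, where s is the sum of the principal 2×2 minors.
tr M = 3 + 1 + 1 = 5.
s = (3·1 − 1²) + (3·1 − (-1)²) + (1·1 − 2²) = 2 + 2 + (-3) = 1.
det M (expand along row 1) = 3·(-3) − 1·3 + (-1)·3 = -15.
Characteristic polynomial: λ³ − 5λ² + λ + 15 = 0.
Substitute λ = y + (tr M)/3 = y + 1.666667 to remove the quadratic term: y³ + p·y + q = 0 with p = s − (tr M)²/3 = -7.333333 and q = −2(tr M)³/27 + (tr M)·s/3 − det M = 7.407407.
Three real roots ⇒ use the trigonometric (Viète) form: r = 2√(−p/3) = 3.126944, φ = arccos(3q/(p·r)) = arccos(-0.969094) = 2.892328 rad.
y_k = r·cos(φ/3 − 2πk/3) for k = 0, 1, 2 gives y = 1.782823, 1.333333, -3.116156.
λ_k = y_k + 1.666667 gives λ = 3.4495, 3.0000, -1.4495 (check: the sum is 5.0000 = tr M).

Hence λ_max = 3.4495 and λ_min = -1.4495.


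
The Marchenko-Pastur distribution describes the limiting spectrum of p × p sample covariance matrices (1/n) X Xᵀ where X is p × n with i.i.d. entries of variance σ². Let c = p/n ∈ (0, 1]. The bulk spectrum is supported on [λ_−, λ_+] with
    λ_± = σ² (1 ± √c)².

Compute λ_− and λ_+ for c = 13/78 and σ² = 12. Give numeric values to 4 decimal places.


c = 13/78 = 0.166667; √c = 0.408248.
λ_− = σ² (1 − √c)² = 12 · (1 − 0.408248)² = 12 · (0.591752)² = 4.202041.
λ_+ = σ² (1 + √c)² = 12 · (1 + 0.408248)² = 12 · (1.408248)² = 23.797959.

Rounded to 4 decimal places: λ_− ≈ 4.2020, λ_+ ≈ 23.7980.


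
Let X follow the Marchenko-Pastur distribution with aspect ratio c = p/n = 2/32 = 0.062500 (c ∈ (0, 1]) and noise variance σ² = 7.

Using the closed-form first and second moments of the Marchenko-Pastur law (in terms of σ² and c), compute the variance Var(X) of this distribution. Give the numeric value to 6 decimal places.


Recall the MP moments m_1 = E[X] = σ² and m_2 = E[X²] = σ⁴ (1 + c).
m_1 = E[X] = σ² = 7, so m_1² = 49.
m_2 = E[X²] = σ⁴ (1 + c) = 49 · (1 + 0.062500) = 49 · 1.062500 = 52.062500.
(Note m_2 − m_1² simplifies to c · σ⁴ = 0.062500 · 49.)

Var(X) = m_2 − m_1² = 52.062500 − 49 = 3.062500.


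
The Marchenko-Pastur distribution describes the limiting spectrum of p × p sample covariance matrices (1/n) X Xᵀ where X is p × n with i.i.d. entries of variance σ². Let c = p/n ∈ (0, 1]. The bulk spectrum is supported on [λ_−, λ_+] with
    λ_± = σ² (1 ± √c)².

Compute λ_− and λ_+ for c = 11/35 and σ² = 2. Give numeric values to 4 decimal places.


c = 11/35 = 0.314286; √c = 0.560612.
λ_− = σ² (1 − √c)² = 2 · (1 − 0.560612)² = 2 · (0.439388)² = 0.386124.
λ_+ = σ² (1 + √c)² = 2 · (1 + 0.560612)² = 2 · (1.560612)² = 4.871019.

Rounded to 4 decimal places: λ_− ≈ 0.3861, λ_+ ≈ 4.8710.
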